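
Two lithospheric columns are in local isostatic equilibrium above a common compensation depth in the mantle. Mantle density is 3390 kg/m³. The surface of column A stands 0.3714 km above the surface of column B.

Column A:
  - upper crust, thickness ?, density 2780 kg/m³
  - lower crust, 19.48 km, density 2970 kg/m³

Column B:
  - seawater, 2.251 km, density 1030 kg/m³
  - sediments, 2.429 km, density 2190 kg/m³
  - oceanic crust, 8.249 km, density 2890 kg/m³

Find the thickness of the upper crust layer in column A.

8.9 km

Take the compensation level at the base of the deeper column (depth z_c below the surface of column A) and equate Σ ρ_i t_i down to z_c; mantle fills any gap and the z_c terms cancel.
Column A: x×2780 + 19.48×2970 + (z_c − 19.48 − x)×3390
Column B: 0.3714×0 + 2.251×1030 + 2.429×2190 + 8.249×2890 + (z_c − 0.3714 − 12.929)×3390
The z_c×3390 term appears on both sides and cancels. Collect the known terms of each column as K = Σ(ρt)_known − 3390 × (depth of known layers): K_A = 57855.6 − 3390×19.48 = −8181.6; K_B = 31477.65 − 3390×(0.3714 + 12.929) = −13610.706.
Balance: K_A − x×(3390 − 2780) = K_B, so x = (K_A − K_B)/(3390 − 2780) = 5429.11/610 = 8.9 km.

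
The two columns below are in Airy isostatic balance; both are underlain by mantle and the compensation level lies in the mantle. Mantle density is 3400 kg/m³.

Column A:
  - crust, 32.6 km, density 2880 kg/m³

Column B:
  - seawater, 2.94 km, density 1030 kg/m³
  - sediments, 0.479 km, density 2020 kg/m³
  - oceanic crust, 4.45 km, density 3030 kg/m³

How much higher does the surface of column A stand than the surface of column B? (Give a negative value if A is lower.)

For any compensation level in the mantle, the mantle terms cancel and isostasy reduces to e = (Σt_A − Σt_B) − (Σ(ρt)_A − Σ(ρt)_B) / ρ_m.
Σt_A = 32.6 km; Σt_B = 7.869 km; Σ(ρt)_A = 93888; Σ(ρt)_B = 17479.28 (in km·kg/m³).
e = (32.6 − 7.869) − (93888 − 17479.28) / 3400 = 2.26 km.

2.26 km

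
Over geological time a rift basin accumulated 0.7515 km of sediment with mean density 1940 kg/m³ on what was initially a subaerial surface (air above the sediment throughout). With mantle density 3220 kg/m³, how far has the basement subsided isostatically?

Subaerial load: s = t ρ_sed / ρ_m = 0.7515 km × 1940/3220 = 0.453 km.

0.453 km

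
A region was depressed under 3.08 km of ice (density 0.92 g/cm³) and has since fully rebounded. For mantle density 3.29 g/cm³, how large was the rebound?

Removing the load lets mantle flow back in; uplift u satisfies ρ_ice t = ρ_m u.
u = t ρ_ice/ρ_m = 3.08 km × 0.92/3.29 = 0.861 km.

0.861 km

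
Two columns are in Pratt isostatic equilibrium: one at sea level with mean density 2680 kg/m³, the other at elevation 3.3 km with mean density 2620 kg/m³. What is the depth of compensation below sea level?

144 km

ρ_ref D = ρ (D + h) → D (ρ_ref − ρ) = ρ h.
D = ρ h/(ρ_ref − ρ) = 2620 × 3.3 km/(2680 − 2620) = 144 km.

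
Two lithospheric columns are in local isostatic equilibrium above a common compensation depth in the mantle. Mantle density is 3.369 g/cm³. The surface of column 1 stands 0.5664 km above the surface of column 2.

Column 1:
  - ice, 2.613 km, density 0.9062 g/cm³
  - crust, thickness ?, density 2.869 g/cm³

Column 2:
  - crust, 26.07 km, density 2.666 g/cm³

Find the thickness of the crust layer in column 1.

27.6 km

Take the compensation level at the base of the deeper column (depth z_c below the surface of column 1) and equate Σ ρ_i t_i down to z_c; mantle fills any gap and the z_c terms cancel.
Column 1: 2.613×0.9062 + x×2.869 + (z_c − 2.613 − x)×3.369
Column 2: 0.5664×0 + 26.07×2.666 + (z_c − 0.5664 − 26.07)×3.369
The z_c×3.369 term appears on both sides and cancels. Collect the known terms of each column as K = Σ(ρt)_known − 3.369 × (depth of known layers): K_1 = 2.3679006 − 3.369×2.613 = −6.4352964; K_2 = 69.50262 − 3.369×(0.5664 + 26.07) = −20.2354116.
Balance: K_1 − x×(3.369 − 2.869) = K_2, so x = (K_1 − K_2)/(3.369 − 2.869) = 13.8001/0.5 = 27.6 km.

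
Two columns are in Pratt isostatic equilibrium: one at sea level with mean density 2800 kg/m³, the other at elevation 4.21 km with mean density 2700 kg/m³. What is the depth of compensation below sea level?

114 km

ρ_ref D = ρ (D + h) → D (ρ_ref − ρ) = ρ h.
D = ρ h/(ρ_ref − ρ) = 2700 × 4.21 km/(2800 − 2700) = 114 km.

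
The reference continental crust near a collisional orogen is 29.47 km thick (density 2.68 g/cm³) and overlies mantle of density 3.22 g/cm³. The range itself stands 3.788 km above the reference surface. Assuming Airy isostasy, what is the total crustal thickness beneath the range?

Root depth r = h ρ_c / (ρ_m − ρ_c) = 3.788 km × 2.68 / 0.54 = 18.8 km.
Total thickness = T + h + r = 29.47 km + 3.788 km + 18.8 km = 52.1 km.

52.1 km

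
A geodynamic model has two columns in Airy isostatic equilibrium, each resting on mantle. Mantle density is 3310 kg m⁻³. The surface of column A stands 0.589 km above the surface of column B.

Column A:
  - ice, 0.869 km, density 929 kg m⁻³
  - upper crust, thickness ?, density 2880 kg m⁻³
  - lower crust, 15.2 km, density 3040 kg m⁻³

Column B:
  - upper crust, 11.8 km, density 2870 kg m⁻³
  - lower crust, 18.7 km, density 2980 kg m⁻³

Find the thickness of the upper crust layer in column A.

16.6 km

Take the compensation level at the base of the deeper column (depth z_c below the surface of column A) and equate Σ ρ_i t_i down to z_c; mantle fills any gap and the z_c terms cancel.
Column A: 0.869×929 + x×2880 + 15.2×3040 + (z_c − 16.069 − x)×3310
Column B: 0.589×0 + 11.8×2870 + 18.7×2980 + (z_c − 0.589 − 30.5)×3310
The z_c×3310 term appears on both sides and cancels. Collect the known terms of each column as K = Σ(ρt)_known − 3310 × (depth of known layers): K_A = 47015.301 − 3310×16.069 = −6173.089; K_B = 89592 − 3310×(0.589 + 30.5) = −13312.59.
Balance: K_A − x×(3310 − 2880) = K_B, so x = (K_A − K_B)/(3310 − 2880) = 7139.5/430 = 16.6 km.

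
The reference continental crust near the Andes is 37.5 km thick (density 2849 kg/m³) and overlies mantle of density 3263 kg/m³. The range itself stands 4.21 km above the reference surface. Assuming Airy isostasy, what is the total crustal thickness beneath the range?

70.7 km

Root depth r = h ρ_c / (ρ_m − ρ_c) = 4.21 km × 2849 / 414 = 28.97 km.
Total thickness = T + h + r = 37.5 km + 4.21 km + 28.97 km = 70.7 km.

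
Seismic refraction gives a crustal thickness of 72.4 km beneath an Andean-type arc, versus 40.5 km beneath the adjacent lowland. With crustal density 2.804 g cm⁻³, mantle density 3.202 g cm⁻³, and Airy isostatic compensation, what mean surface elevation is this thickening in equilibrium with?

3.97 km

Excess crust Δ = 72.4 km − 40.5 km = 31.9 km, split between elevation h and root r with h + r = Δ.
Airy balance ρ_c h = (ρ_m − ρ_c) r gives r = h ρ_c/(ρ_m − ρ_c), so h (1 + ρ_c/(ρ_m − ρ_c)) = Δ, i.e. h = Δ (ρ_m − ρ_c)/ρ_m.
h = 31.9 km × 0.398/3.202 = 3.97 km.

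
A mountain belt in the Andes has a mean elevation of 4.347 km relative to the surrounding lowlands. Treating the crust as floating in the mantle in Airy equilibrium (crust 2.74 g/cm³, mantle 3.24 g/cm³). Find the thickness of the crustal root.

23.8 km

For local isostatic compensation: the weight of the topography is balanced by the buoyancy of the root, ρ_c h = (ρ_m − ρ_c) r.
r = h · ρ_c / (ρ_m − ρ_c) = 4.347 km × 2.74 / (3.24 − 2.74) = 23.8 km.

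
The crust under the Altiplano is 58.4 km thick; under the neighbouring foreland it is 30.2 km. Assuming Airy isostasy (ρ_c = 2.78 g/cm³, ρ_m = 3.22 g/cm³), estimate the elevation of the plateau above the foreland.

3.85 km

Excess crust Δ = 58.4 km − 30.2 km = 28.2 km, split between elevation h and root r with h + r = Δ.
Airy balance ρ_c h = (ρ_m − ρ_c) r gives r = h ρ_c/(ρ_m − ρ_c), so h (1 + ρ_c/(ρ_m − ρ_c)) = Δ, i.e. h = Δ (ρ_m − ρ_c)/ρ_m.
h = 28.2 km × 0.44/3.22 = 3.85 km.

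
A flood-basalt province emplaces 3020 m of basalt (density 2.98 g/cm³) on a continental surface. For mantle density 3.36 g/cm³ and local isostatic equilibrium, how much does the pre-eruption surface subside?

Subaerial loading: s = t ρ_load / ρ_m.
s = 3020 m × 2.98/3.36 = 2680 m.

2680 m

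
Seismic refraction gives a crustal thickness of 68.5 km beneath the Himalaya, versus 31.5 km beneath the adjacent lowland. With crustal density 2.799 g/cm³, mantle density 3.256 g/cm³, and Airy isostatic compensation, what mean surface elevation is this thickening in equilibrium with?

5.19 km

Excess crust Δ = 68.5 km − 31.5 km = 37 km, split between elevation h and root r with h + r = Δ.
Airy balance ρ_c h = (ρ_m − ρ_c) r gives r = h ρ_c/(ρ_m − ρ_c), so h (1 + ρ_c/(ρ_m − ρ_c)) = Δ, i.e. h = Δ (ρ_m − ρ_c)/ρ_m.
h = 37 km × 0.457/3.256 = 5.19 km.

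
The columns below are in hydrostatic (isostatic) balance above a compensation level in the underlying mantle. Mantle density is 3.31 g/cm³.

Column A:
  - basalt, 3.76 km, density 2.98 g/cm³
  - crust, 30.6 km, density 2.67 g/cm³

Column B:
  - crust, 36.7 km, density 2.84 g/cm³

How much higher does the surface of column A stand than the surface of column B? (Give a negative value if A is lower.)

For any compensation level in the mantle, the mantle terms cancel and isostasy reduces to e = (Σt_A − Σt_B) − (Σ(ρt)_A − Σ(ρt)_B) / ρ_m.
Σt_A = 34.36 km; Σt_B = 36.7 km; Σ(ρt)_A = 92.9068; Σ(ρt)_B = 104.228 (in km·g/cm³).
e = (34.36 − 36.7) − (92.9068 − 104.228) / 3.31 = 1.08 km.

1.08 km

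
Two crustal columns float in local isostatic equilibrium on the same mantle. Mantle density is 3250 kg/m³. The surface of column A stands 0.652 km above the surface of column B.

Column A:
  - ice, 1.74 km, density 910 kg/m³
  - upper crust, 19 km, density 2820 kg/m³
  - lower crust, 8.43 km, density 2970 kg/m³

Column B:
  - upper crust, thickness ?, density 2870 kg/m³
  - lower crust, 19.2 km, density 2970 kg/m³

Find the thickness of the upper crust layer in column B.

18.7 km

Take the compensation level at the base of the deeper column (depth z_c below the surface of column A) and equate Σ ρ_i t_i down to z_c; mantle fills any gap and the z_c terms cancel.
Column A: 1.74×910 + 19×2820 + 8.43×2970 + (z_c − 29.17)×3250
Column B: 0.652×0 + x×2870 + 19.2×2970 + (z_c − 0.652 − 19.2 − x)×3250
The z_c×3250 term appears on both sides and cancels. Collect the known terms of each column as K = Σ(ρt)_known − 3250 × (depth of known layers): K_A = 80200.5 − 3250×29.17 = −14602; K_B = 57024 − 3250×(0.652 + 19.2) = −7495.
Balance: K_A = K_B − x×(3250 − 2870), so x = (K_B − K_A)/(3250 − 2870) = 7107/380 = 18.7 km.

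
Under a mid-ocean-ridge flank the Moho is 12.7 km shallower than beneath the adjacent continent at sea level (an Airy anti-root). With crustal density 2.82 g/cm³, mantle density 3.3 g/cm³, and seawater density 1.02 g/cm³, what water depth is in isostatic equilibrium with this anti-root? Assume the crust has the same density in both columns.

Replacing a thickness d of crust by seawater at the top must be balanced by replacing crust with mantle at the base: d (ρ_c − ρ_w) = a (ρ_m − ρ_c).
d = a (ρ_m − ρ_c)/(ρ_c − ρ_w) = 12.7 km × 0.48/1.8 = 3.39 km.

3.39 km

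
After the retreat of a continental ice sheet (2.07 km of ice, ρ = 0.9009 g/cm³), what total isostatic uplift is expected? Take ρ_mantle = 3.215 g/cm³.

Removing the load lets mantle flow back in; uplift u satisfies ρ_ice t = ρ_m u.
u = t ρ_ice/ρ_m = 2.07 km × 0.9009/3.215 = 0.58 km.

0.58 km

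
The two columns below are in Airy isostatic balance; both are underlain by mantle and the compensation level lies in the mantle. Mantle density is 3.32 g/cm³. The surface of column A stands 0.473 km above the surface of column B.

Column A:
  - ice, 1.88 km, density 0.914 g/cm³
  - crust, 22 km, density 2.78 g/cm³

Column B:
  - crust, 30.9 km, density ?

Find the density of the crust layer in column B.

Take the compensation level at the base of the deeper column (depth z_c below the surface of column A) and equate Σ ρ_i t_i down to z_c; mantle fills any gap and the z_c terms cancel.
Column A: 1.88×0.914 + 22×2.78 + (z_c − 23.88)×3.32
Column B: 0.473×0 + 30.9×ρ + (z_c − 0.473 − 30.9)×3.32
The z_c×3.32 term appears on both sides and cancels. Collect the known terms of each column as K = Σ(ρt)_known − 3.32 × (depth of known layers): K_A = 62.87832 − 3.32×23.88 = −16.40328; K_B = 0 − 3.32×(0.473 + 30.9) = −104.15836.
Balance: K_A = K_B + 30.9×ρ, so ρ = (K_A − K_B)/30.9 = 87.7551/30.9 = 2.84 g/cm³.

2.84 g/cm³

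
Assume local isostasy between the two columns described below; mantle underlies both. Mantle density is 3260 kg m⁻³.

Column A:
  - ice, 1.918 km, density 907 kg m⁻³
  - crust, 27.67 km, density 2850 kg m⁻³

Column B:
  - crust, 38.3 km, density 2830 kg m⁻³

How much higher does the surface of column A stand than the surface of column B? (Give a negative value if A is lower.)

For any compensation level in the mantle, the mantle terms cancel and isostasy reduces to e = (Σt_A − Σt_B) − (Σ(ρt)_A − Σ(ρt)_B) / ρ_m.
Σt_A = 29.588 km; Σt_B = 38.3 km; Σ(ρt)_A = 80599.126; Σ(ρt)_B = 108389 (in km·kg m⁻³).
e = (29.588 − 38.3) − (80599.126 − 108389) / 3260 = −0.187 km.

−0.187 km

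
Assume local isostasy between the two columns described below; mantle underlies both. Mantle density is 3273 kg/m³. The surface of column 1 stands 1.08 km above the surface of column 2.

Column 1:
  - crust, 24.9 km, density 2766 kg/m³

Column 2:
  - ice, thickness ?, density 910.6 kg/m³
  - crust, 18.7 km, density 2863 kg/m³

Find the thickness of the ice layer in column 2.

Take the compensation level at the base of the deeper column (depth z_c below the surface of column 1) and equate Σ ρ_i t_i down to z_c; mantle fills any gap and the z_c terms cancel.
Column 1: 24.9×2766 + (z_c − 24.9)×3273
Column 2: 1.08×0 + x×910.6 + 18.7×2863 + (z_c − 1.08 − 18.7 − x)×3273
The z_c×3273 term appears on both sides and cancels. Collect the known terms of each column as K = Σ(ρt)_known − 3273 × (depth of known layers): K_1 = 68873.4 − 3273×24.9 = −12624.3; K_2 = 53538.1 − 3273×(1.08 + 18.7) = −11201.84.
Balance: K_1 = K_2 − x×(3273 − 910.6), so x = (K_2 − K_1)/(3273 − 910.6) = 1422.46/2362.4 = 0.602 km.

0.602 km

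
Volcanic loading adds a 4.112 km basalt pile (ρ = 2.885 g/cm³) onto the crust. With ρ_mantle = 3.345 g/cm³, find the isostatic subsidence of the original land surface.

Subaerial loading: s = t ρ_load / ρ_m.
s = 4.112 km × 2.885/3.345 = 3.55 km.

3.55 km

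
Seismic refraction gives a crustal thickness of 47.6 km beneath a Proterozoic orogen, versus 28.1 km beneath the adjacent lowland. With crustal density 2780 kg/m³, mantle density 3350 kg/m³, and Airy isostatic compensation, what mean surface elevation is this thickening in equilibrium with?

3.32 km

Excess crust Δ = 47.6 km − 28.1 km = 19.5 km, split between elevation h and root r with h + r = Δ.
Airy balance ρ_c h = (ρ_m − ρ_c) r gives r = h ρ_c/(ρ_m − ρ_c), so h (1 + ρ_c/(ρ_m − ρ_c)) = Δ, i.e. h = Δ (ρ_m − ρ_c)/ρ_m.
h = 19.5 km × 570/3350 = 3.32 km.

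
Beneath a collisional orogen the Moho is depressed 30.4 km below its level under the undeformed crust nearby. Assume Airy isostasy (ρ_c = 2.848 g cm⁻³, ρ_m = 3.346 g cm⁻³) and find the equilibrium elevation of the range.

Isostatic balance requires: ρ_c h = (ρ_m − ρ_c) r.
h = r (ρ_m − ρ_c) / ρ_c = 30.4 km × (3.346 − 2.848) / 2.848 = 5.32 km.

5.32 km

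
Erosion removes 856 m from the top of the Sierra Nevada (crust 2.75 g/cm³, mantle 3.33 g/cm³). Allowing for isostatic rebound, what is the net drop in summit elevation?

149 m

Rebound u = e ρ_c/ρ_m = 856 m × 2.75/3.33 = 706.9 m.
Net surface drop = e − u = 856 m − 706.9 m = e (ρ_m − ρ_c)/ρ_m = 149 m.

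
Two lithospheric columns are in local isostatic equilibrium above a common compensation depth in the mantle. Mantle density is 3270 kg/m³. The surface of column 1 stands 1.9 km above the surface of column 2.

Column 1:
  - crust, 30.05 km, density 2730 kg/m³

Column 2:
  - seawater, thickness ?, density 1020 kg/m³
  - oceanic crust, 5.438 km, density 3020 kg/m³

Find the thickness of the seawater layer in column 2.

Take the compensation level at the base of the deeper column (depth z_c below the surface of column 1) and equate Σ ρ_i t_i down to z_c; mantle fills any gap and the z_c terms cancel.
Column 1: 30.05×2730 + (z_c − 30.05)×3270
Column 2: 1.9×0 + x×1020 + 5.438×3020 + (z_c − 1.9 − 5.438 − x)×3270
The z_c×3270 term appears on both sides and cancels. Collect the known terms of each column as K = Σ(ρt)_known − 3270 × (depth of known layers): K_1 = 82036.5 − 3270×30.05 = −16227; K_2 = 16422.76 − 3270×(1.9 + 5.438) = −7572.5.
Balance: K_1 = K_2 − x×(3270 − 1020), so x = (K_2 − K_1)/(3270 − 1020) = 8654.5/2250 = 3.85 km.

3.85 km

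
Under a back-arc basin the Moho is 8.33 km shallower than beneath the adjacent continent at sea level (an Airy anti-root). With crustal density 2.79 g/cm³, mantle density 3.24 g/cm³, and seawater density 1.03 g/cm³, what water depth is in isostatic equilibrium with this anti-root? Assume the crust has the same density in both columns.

2.13 km

Replacing a thickness d of crust by seawater at the top must be balanced by replacing crust with mantle at the base: d (ρ_c − ρ_w) = a (ρ_m − ρ_c).
d = a (ρ_m − ρ_c)/(ρ_c − ρ_w) = 8.33 km × 0.45/1.76 = 2.13 km.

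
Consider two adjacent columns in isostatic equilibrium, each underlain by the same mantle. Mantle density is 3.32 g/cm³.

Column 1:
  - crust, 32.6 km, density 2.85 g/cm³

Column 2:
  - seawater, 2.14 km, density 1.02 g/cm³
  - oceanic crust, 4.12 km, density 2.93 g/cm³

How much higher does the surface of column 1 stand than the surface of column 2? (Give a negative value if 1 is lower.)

For any compensation level in the mantle, the mantle terms cancel and isostasy reduces to e = (Σt_1 − Σt_2) − (Σ(ρt)_1 − Σ(ρt)_2) / ρ_m.
Σt_1 = 32.6 km; Σt_2 = 6.26 km; Σ(ρt)_1 = 92.91; Σ(ρt)_2 = 14.2544 (in km·g/cm³).
e = (32.6 − 6.26) − (92.91 − 14.2544) / 3.32 = 2.65 km.

2.65 km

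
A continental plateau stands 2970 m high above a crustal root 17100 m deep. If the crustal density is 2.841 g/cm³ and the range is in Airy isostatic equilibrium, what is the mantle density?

Airy balance: ρ_c h = (ρ_m − ρ_c) r → ρ_m = ρ_c (1 + h/r).
ρ_m = 2.841 × (1 + 2970 m/17100 m) = 3.33 g/cm³.

3.33 g/cm³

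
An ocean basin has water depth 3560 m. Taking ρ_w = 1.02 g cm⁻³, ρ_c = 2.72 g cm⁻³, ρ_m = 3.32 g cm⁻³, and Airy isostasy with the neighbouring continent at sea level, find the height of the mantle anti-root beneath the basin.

10100 m

Isostatic balance requires: replacing crust with seawater at the top is compensated by replacing crust with mantle at the base: d (ρ_c − ρ_w) = a (ρ_m − ρ_c).
a = d (ρ_c − ρ_w)/(ρ_m − ρ_c) = 3560 m × 1.7/0.6 = 10100 m.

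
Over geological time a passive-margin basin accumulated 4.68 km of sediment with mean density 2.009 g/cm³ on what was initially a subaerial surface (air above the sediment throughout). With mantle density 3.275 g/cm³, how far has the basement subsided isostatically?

Subaerial load: s = t ρ_sed / ρ_m = 4.68 km × 2.009/3.275 = 2.87 km.

2.87 km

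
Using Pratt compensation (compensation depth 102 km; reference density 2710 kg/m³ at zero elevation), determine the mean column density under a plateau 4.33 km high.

2600 kg/m³

Pratt balance: ρ_ref D = ρ (D + h).
ρ = ρ_ref D/(D + h) = 2710 × 102 km/(102 km + 4.33 km) = 2600 kg/m³.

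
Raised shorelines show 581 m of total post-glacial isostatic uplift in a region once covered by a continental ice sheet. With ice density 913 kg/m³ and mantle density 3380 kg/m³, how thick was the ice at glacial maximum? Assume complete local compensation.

u = t ρ_ice/ρ_m → t = u ρ_m/ρ_ice = 581 m × 3380/913 = 2150 m.

2150 m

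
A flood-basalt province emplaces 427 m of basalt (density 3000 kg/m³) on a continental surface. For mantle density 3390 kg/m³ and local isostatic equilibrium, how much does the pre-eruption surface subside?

378 m

Subaerial loading: s = t ρ_load / ρ_m.
s = 427 m × 3000/3390 = 378 m.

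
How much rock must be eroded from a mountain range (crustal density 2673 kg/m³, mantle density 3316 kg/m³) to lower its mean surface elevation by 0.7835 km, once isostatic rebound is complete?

Net drop Δ = e − u = e − e ρ_c/ρ_m = e (ρ_m − ρ_c)/ρ_m.
e = Δ ρ_m/(ρ_m − ρ_c) = 0.7835 km × 3316/643 = 4.04 km.

4.04 km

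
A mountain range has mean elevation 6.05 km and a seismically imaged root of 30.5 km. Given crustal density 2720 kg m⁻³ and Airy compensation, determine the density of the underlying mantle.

Airy balance: ρ_c h = (ρ_m − ρ_c) r → ρ_m = ρ_c (1 + h/r).
ρ_m = 2720 × (1 + 6.05 km/30.5 km) = 3260 kg m⁻³.

3260 kg m⁻³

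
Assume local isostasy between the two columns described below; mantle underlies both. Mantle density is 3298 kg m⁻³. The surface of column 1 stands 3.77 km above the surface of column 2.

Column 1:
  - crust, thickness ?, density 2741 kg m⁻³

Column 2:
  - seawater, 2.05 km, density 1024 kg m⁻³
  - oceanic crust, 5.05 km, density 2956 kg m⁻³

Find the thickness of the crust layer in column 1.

Take the compensation level at the base of the deeper column (depth z_c below the surface of column 1) and equate Σ ρ_i t_i down to z_c; mantle fills any gap and the z_c terms cancel.
Column 1: x×2741 + (z_c − 0 − x)×3298
Column 2: 3.77×0 + 2.05×1024 + 5.05×2956 + (z_c − 3.77 − 7.1)×3298
The z_c×3298 term appears on both sides and cancels. Collect the known terms of each column as K = Σ(ρt)_known − 3298 × (depth of known layers): K_1 = 0 − 3298×0 = 0; K_2 = 17027 − 3298×(3.77 + 7.1) = −18822.26.
Balance: K_1 − x×(3298 − 2741) = K_2, so x = (K_1 − K_2)/(3298 − 2741) = 18822.3/557 = 33.8 km.

33.8 km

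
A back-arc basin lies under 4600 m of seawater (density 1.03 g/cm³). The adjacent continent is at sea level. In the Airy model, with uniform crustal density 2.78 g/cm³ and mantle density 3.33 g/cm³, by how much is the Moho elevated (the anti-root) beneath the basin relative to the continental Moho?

14600 m

Balancing pressure at the compensation depth: replacing crust with seawater at the top is compensated by replacing crust with mantle at the base: d (ρ_c − ρ_w) = a (ρ_m − ρ_c).
a = d (ρ_c − ρ_w)/(ρ_m − ρ_c) = 4600 m × 1.75/0.55 = 14600 m.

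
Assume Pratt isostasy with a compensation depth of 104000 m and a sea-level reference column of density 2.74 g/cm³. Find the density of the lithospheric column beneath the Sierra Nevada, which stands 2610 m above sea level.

Pratt balance: ρ_ref D = ρ (D + h).
ρ = ρ_ref D/(D + h) = 2.74 × 104000 m/(104000 m + 2610 m) = 2.67 g/cm³.

2.67 g/cm³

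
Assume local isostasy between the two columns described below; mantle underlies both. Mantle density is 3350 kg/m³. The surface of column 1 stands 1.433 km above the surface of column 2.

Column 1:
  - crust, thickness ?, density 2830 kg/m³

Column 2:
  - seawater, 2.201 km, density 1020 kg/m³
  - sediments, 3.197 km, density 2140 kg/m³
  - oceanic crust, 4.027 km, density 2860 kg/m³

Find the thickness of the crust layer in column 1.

Take the compensation level at the base of the deeper column (depth z_c below the surface of column 1) and equate Σ ρ_i t_i down to z_c; mantle fills any gap and the z_c terms cancel.
Column 1: x×2830 + (z_c − 0 − x)×3350
Column 2: 1.433×0 + 2.201×1020 + 3.197×2140 + 4.027×2860 + (z_c − 1.433 − 9.425)×3350
The z_c×3350 term appears on both sides and cancels. Collect the known terms of each column as K = Σ(ρt)_known − 3350 × (depth of known layers): K_1 = 0 − 3350×0 = 0; K_2 = 20603.82 − 3350×(1.433 + 9.425) = −15770.48.
Balance: K_1 − x×(3350 − 2830) = K_2, so x = (K_1 − K_2)/(3350 − 2830) = 15770.5/520 = 30.3 km.

30.3 km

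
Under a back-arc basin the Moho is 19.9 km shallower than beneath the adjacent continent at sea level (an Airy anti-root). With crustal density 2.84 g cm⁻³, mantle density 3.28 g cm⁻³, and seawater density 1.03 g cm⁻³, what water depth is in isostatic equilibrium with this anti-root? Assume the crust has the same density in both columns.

Replacing a thickness d of crust by seawater at the top must be balanced by replacing crust with mantle at the base: d (ρ_c − ρ_w) = a (ρ_m − ρ_c).
d = a (ρ_m − ρ_c)/(ρ_c − ρ_w) = 19.9 km × 0.44/1.81 = 4.84 km.

4.84 km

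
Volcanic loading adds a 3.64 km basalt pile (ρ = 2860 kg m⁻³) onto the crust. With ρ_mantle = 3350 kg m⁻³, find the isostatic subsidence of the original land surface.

3.11 km

Subaerial loading: s = t ρ_load / ρ_m.
s = 3.64 km × 2860/3350 = 3.11 km.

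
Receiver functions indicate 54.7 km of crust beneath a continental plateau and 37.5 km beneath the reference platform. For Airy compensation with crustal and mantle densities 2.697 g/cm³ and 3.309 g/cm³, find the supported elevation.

3.18 km

Excess crust Δ = 54.7 km − 37.5 km = 17.2 km, split between elevation h and root r with h + r = Δ.
Airy balance ρ_c h = (ρ_m − ρ_c) r gives r = h ρ_c/(ρ_m − ρ_c), so h (1 + ρ_c/(ρ_m − ρ_c)) = Δ, i.e. h = Δ (ρ_m − ρ_c)/ρ_m.
h = 17.2 km × 0.612/3.309 = 3.18 km.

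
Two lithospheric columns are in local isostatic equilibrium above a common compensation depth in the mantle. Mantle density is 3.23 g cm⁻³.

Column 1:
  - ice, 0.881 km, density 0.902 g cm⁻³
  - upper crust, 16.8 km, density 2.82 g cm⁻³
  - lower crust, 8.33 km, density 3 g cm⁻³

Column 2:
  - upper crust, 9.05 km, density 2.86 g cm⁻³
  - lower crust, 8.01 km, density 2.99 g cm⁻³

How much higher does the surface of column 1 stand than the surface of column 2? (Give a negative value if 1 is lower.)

1.73 km

For any compensation level in the mantle, the mantle terms cancel and isostasy reduces to e = (Σt_1 − Σt_2) − (Σ(ρt)_1 − Σ(ρt)_2) / ρ_m.
Σt_1 = 26.011 km; Σt_2 = 17.06 km; Σ(ρt)_1 = 73.160662; Σ(ρt)_2 = 49.8329 (in km·g cm⁻³).
e = (26.011 − 17.06) − (73.160662 − 49.8329) / 3.23 = 1.73 km.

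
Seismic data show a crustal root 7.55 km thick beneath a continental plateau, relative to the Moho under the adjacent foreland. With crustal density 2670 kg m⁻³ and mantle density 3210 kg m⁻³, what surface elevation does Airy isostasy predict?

1.53 km

Isostatic balance requires: ρ_c h = (ρ_m − ρ_c) r.
h = r (ρ_m − ρ_c) / ρ_c = 7.55 km × (3210 − 2670) / 2670 = 1.53 km.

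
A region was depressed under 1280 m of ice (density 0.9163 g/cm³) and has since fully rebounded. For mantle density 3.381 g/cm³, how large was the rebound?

Removing the load lets mantle flow back in; uplift u satisfies ρ_ice t = ρ_m u.
u = t ρ_ice/ρ_m = 1280 m × 0.9163/3.381 = 347 m.

347 m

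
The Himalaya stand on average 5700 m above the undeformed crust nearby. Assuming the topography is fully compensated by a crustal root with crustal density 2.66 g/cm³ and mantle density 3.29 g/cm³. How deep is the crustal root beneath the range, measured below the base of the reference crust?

For local isostatic compensation: the weight of the topography is balanced by the buoyancy of the root, ρ_c h = (ρ_m − ρ_c) r.
r = h · ρ_c / (ρ_m − ρ_c) = 5700 m × 2.66 / (3.29 − 2.66) = 24100 m.

24100 m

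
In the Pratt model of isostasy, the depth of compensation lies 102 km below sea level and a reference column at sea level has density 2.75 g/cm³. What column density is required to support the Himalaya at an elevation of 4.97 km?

Pratt balance: ρ_ref D = ρ (D + h).
ρ = ρ_ref D/(D + h) = 2.75 × 102 km/(102 km + 4.97 km) = 2.62 g/cm³.

2.62 g/cm³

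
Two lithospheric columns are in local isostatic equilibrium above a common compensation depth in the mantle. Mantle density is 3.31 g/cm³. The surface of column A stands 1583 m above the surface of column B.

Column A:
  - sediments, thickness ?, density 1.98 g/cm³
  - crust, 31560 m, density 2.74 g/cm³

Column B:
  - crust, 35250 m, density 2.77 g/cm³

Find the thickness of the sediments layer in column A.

Take the compensation level at the base of the deeper column (depth z_c below the surface of column A) and equate Σ ρ_i t_i down to z_c; mantle fills any gap and the z_c terms cancel.
Column A: x×1.98 + 31560×2.74 + (z_c − 31560 − x)×3.31
Column B: 1583×0 + 35250×2.77 + (z_c − 1583 − 35250)×3.31
The z_c×3.31 term appears on both sides and cancels. Collect the known terms of each column as K = Σ(ρt)_known − 3.31 × (depth of known layers): K_A = 86474.4 − 3.31×31560 = −17989.2; K_B = 97642.5 − 3.31×(1583 + 35250) = −24274.73.
Balance: K_A − x×(3.31 − 1.98) = K_B, so x = (K_A − K_B)/(3.31 − 1.98) = 6285.53/1.33 = 4730 m.

4730 m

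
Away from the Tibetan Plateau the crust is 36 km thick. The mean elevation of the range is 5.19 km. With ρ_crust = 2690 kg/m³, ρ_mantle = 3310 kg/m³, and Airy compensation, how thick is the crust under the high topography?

Root depth r = h ρ_c / (ρ_m − ρ_c) = 5.19 km × 2690 / 620 = 22.52 km.
Total thickness = T + h + r = 36 km + 5.19 km + 22.52 km = 63.7 km.

63.7 km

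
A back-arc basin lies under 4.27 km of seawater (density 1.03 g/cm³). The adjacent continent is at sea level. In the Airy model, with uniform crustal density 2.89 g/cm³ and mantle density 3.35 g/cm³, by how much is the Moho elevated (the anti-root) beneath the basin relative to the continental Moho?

By Archimedes' principle applied to the lithosphere: replacing crust with seawater at the top is compensated by replacing crust with mantle at the base: d (ρ_c − ρ_w) = a (ρ_m − ρ_c).
a = d (ρ_c − ρ_w)/(ρ_m − ρ_c) = 4.27 km × 1.86/0.46 = 17.3 km.

17.3 km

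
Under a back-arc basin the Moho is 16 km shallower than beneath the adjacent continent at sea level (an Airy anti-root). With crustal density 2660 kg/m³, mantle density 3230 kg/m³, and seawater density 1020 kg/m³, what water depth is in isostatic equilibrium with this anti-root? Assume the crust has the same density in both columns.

5.56 km

Replacing a thickness d of crust by seawater at the top must be balanced by replacing crust with mantle at the base: d (ρ_c − ρ_w) = a (ρ_m − ρ_c).
d = a (ρ_m − ρ_c)/(ρ_c − ρ_w) = 16 km × 570/1640 = 5.56 km.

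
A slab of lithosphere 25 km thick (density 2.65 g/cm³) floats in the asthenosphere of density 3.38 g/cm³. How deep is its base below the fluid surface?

19.6 km

Draft d = t ρ_obj/ρ_fluid = 25 km × 2.65/3.38 = 19.6 km.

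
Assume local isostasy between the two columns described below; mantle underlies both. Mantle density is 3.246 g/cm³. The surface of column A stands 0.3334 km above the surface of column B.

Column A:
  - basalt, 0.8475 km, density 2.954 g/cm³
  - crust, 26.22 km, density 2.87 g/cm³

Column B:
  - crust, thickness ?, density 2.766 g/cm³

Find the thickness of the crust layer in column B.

Take the compensation level at the base of the deeper column (depth z_c below the surface of column A) and equate Σ ρ_i t_i down to z_c; mantle fills any gap and the z_c terms cancel.
Column A: 0.8475×2.954 + 26.22×2.87 + (z_c − 27.0675)×3.246
Column B: 0.3334×0 + x×2.766 + (z_c − 0.3334 − 0 − x)×3.246
The z_c×3.246 term appears on both sides and cancels. Collect the known terms of each column as K = Σ(ρt)_known − 3.246 × (depth of known layers): K_A = 77.754915 − 3.246×27.0675 = −10.10619; K_B = 0 − 3.246×(0.3334 + 0) = −1.0822164.
Balance: K_A = K_B − x×(3.246 − 2.766), so x = (K_B − K_A)/(3.246 − 2.766) = 9.02397/0.48 = 18.8 km.

18.8 km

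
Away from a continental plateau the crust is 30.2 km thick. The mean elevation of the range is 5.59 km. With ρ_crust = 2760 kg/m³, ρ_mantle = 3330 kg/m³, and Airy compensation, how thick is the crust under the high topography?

62.9 km

Root depth r = h ρ_c / (ρ_m − ρ_c) = 5.59 km × 2760 / 570 = 27.07 km.
Total thickness = T + h + r = 30.2 km + 5.59 km + 27.07 km = 62.9 km.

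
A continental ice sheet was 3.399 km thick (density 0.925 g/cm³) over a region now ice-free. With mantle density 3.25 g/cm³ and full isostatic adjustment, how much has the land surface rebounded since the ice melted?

0.967 km

Removing the load lets mantle flow back in; uplift u satisfies ρ_ice t = ρ_m u.
u = t ρ_ice/ρ_m = 3.399 km × 0.925/3.25 = 0.967 km.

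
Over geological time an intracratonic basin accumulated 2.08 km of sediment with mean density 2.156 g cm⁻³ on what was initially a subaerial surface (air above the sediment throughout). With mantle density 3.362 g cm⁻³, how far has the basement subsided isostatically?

1.33 km

Subaerial load: s = t ρ_sed / ρ_m = 2.08 km × 2.156/3.362 = 1.33 km.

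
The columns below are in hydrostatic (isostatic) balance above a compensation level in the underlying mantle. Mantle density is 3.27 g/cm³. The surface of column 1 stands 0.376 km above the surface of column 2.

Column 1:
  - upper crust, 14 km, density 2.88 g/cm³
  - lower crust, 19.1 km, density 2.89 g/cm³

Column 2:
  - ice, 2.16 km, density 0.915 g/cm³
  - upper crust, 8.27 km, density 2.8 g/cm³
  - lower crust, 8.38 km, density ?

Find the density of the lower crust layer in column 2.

Take the compensation level at the base of the deeper column (depth z_c below the surface of column 1) and equate Σ ρ_i t_i down to z_c; mantle fills any gap and the z_c terms cancel.
Column 1: 14×2.88 + 19.1×2.89 + (z_c − 33.1)×3.27
Column 2: 0.376×0 + 2.16×0.915 + 8.27×2.8 + 8.38×ρ + (z_c − 0.376 − 18.81)×3.27
The z_c×3.27 term appears on both sides and cancels. Collect the known terms of each column as K = Σ(ρt)_known − 3.27 × (depth of known layers): K_1 = 95.519 − 3.27×33.1 = −12.718; K_2 = 25.1324 − 3.27×(0.376 + 18.81) = −37.60582.
Balance: K_1 = K_2 + 8.38×ρ, so ρ = (K_1 − K_2)/8.38 = 24.8878/8.38 = 2.97 g/cm³.

2.97 g/cm³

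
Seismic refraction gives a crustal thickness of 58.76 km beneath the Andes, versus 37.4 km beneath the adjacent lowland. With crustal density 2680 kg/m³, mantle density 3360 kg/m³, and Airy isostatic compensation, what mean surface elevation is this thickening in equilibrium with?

Excess crust Δ = 58.76 km − 37.4 km = 21.36 km, split between elevation h and root r with h + r = Δ.
Airy balance ρ_c h = (ρ_m − ρ_c) r gives r = h ρ_c/(ρ_m − ρ_c), so h (1 + ρ_c/(ρ_m − ρ_c)) = Δ, i.e. h = Δ (ρ_m − ρ_c)/ρ_m.
h = 21.36 km × 680/3360 = 4.32 km.

4.32 km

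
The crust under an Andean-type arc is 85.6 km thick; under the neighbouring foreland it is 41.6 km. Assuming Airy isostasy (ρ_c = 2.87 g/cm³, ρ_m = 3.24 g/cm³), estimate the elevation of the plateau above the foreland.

5.02 km

Excess crust Δ = 85.6 km − 41.6 km = 44 km, split between elevation h and root r with h + r = Δ.
Airy balance ρ_c h = (ρ_m − ρ_c) r gives r = h ρ_c/(ρ_m − ρ_c), so h (1 + ρ_c/(ρ_m − ρ_c)) = Δ, i.e. h = Δ (ρ_m − ρ_c)/ρ_m.
h = 44 km × 0.37/3.24 = 5.02 km.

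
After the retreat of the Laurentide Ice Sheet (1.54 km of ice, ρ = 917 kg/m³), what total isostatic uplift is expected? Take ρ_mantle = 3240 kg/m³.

0.436 km

Removing the load lets mantle flow back in; uplift u satisfies ρ_ice t = ρ_m u.
u = t ρ_ice/ρ_m = 1.54 km × 917/3240 = 0.436 km.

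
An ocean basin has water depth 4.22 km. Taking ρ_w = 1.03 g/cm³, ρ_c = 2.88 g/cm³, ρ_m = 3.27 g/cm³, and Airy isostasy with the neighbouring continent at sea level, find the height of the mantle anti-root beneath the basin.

Isostatic balance requires: replacing crust with seawater at the top is compensated by replacing crust with mantle at the base: d (ρ_c − ρ_w) = a (ρ_m − ρ_c).
a = d (ρ_c − ρ_w)/(ρ_m − ρ_c) = 4.22 km × 1.85/0.39 = 20 km.

20 km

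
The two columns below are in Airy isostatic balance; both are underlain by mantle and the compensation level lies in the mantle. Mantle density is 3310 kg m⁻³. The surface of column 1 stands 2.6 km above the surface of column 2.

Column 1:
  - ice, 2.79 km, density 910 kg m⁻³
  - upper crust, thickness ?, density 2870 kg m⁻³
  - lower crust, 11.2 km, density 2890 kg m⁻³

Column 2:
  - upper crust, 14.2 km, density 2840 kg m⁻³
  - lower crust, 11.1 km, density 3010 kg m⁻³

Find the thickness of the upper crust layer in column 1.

Take the compensation level at the base of the deeper column (depth z_c below the surface of column 1) and equate Σ ρ_i t_i down to z_c; mantle fills any gap and the z_c terms cancel.
Column 1: 2.79×910 + x×2870 + 11.2×2890 + (z_c − 13.99 − x)×3310
Column 2: 2.6×0 + 14.2×2840 + 11.1×3010 + (z_c − 2.6 − 25.3)×3310
The z_c×3310 term appears on both sides and cancels. Collect the known terms of each column as K = Σ(ρt)_known − 3310 × (depth of known layers): K_1 = 34906.9 − 3310×13.99 = −11400; K_2 = 73739 − 3310×(2.6 + 25.3) = −18610.
Balance: K_1 − x×(3310 − 2870) = K_2, so x = (K_1 − K_2)/(3310 − 2870) = 7210/440 = 16.4 km.

16.4 km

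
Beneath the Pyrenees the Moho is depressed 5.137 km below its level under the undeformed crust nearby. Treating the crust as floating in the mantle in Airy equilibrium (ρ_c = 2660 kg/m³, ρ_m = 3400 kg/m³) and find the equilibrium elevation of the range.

Isostatic balance requires: ρ_c h = (ρ_m − ρ_c) r.
h = r (ρ_m − ρ_c) / ρ_c = 5.137 km × (3400 − 2660) / 2660 = 1.43 km.

1.43 km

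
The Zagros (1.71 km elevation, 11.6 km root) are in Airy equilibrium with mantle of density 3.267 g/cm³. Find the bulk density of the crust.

2.85 g/cm³

ρ_c h = (ρ_m − ρ_c) r → ρ_c (h + r) = ρ_m r → ρ_c = ρ_m r / (h + r).
ρ_c = 3.267 × 11.6 km / (1.71 km + 11.6 km) = 2.85 g/cm³.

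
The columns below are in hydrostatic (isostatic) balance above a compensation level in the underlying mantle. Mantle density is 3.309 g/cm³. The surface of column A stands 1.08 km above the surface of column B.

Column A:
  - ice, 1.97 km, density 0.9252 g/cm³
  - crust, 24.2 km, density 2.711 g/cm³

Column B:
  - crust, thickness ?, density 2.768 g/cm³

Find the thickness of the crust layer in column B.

28.8 km

Take the compensation level at the base of the deeper column (depth z_c below the surface of column A) and equate Σ ρ_i t_i down to z_c; mantle fills any gap and the z_c terms cancel.
Column A: 1.97×0.9252 + 24.2×2.711 + (z_c − 26.17)×3.309
Column B: 1.08×0 + x×2.768 + (z_c − 1.08 − 0 − x)×3.309
The z_c×3.309 term appears on both sides and cancels. Collect the known terms of each column as K = Σ(ρt)_known − 3.309 × (depth of known layers): K_A = 67.428844 − 3.309×26.17 = −19.167686; K_B = 0 − 3.309×(1.08 + 0) = −3.57372.
Balance: K_A = K_B − x×(3.309 − 2.768), so x = (K_B − K_A)/(3.309 − 2.768) = 15.594/0.541 = 28.8 km.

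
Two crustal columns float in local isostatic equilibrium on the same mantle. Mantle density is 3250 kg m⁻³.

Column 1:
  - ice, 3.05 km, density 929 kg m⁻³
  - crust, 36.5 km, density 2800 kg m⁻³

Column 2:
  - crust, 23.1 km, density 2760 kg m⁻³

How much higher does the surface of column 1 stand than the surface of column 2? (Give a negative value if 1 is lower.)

For any compensation level in the mantle, the mantle terms cancel and isostasy reduces to e = (Σt_1 − Σt_2) − (Σ(ρt)_1 − Σ(ρt)_2) / ρ_m.
Σt_1 = 39.55 km; Σt_2 = 23.1 km; Σ(ρt)_1 = 105033.45; Σ(ρt)_2 = 63756 (in km·kg m⁻³).
e = (39.55 − 23.1) − (105033.45 − 63756) / 3250 = 3.75 km.

3.75 km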